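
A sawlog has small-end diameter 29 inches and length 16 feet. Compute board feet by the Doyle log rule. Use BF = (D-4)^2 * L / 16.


Doyle: BF = (D - 4)^2 * L / 16
Adjusted diameter = 29 - 4 = 25 in
(D-4)^2 = 25^2 = 625
BF = 625 * 16 / 16 = 625 BF

625


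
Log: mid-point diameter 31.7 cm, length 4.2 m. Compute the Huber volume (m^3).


Huber: V = Am * L,  Am = pi*(Dm/200)^2
Am = pi*(31.7/200)^2 = 0.078924 m^2
V = 0.078924*4.2 = 0.3315 m^3

0.3315


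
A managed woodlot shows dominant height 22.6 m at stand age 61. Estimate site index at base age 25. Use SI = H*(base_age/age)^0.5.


Formula: SI = H_dom * (base_age / age)^0.5
Age ratio = 25 / 61 = 0.40984
sqrt(age_ratio) = 0.64018
SI = 22.6 * 0.64018 = 14.5 m

14.5


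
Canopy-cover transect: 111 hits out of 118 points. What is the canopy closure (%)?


Formula: Canopy closure = covered points / total points * 100
Closure = 111 / 118 * 100
Closure = 0.9407 * 100 = 94.1%

94.1


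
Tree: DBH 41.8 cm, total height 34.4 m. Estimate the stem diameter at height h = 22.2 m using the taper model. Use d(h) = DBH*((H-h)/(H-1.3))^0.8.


Taper: d(h) = DBH * ((H - h) / (H - 1.3))^0.8
Numerator = H - h = 34.4 - 22.2 = 12.2 m
Denominator = H - 1.3 = 34.4 - 1.3 = 33.1 m
Ratio = 12.2 / 33.1 = 0.36858
d = 41.8 * 0.36858^0.8 = 18.8 cm

18.8


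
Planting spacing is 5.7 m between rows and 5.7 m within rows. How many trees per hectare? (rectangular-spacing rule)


Formula: TPH = 10000 m^2/ha / (spacing_x * spacing_y)
Area per tree = 5.7 m * 5.7 m = 32.49 m^2
TPH = 10000 / 32.49 = 308 trees/ha

308


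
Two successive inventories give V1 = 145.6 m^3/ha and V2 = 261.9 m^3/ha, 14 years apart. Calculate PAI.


Formula: PAI = (V_T2 - V_T1) / (T2 - T1)
Volume increment = 261.9 - 145.6 = 116.3 m^3/ha
PAI = 116.3 / 14 = 8.31 m^3/ha/year

8.31


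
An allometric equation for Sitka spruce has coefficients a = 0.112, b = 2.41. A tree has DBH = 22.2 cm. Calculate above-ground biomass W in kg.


Formula: W = a * DBH^b  (allometric power law)
DBH^b = 22.2^2.41 = 1756.7529
W = 0.112 * 1756.7529 = 196.8 kg

196.8


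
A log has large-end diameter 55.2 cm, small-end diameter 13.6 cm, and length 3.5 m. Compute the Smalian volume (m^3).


Smalian: V = (A1 + A2)/2 * L,  A = pi*(D/200)^2
A1 = pi*(55.2/200)^2 = 0.239314 m^2
A2 = pi*(13.6/200)^2 = 0.014527 m^2
V = (0.239314+0.014527)/2*3.5 = 0.4442 m^3

0.4442


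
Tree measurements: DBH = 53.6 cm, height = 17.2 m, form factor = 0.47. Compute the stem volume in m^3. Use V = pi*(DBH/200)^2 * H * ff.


Formula: V = pi * (DBH/200)^2 * H * ff
Radius = DBH/200 = 53.6/200 = 0.268 m
Radius^2 = 0.268^2 = 0.071824 m^2
V = pi * 0.071824 * 17.2 * 0.47
V = 1.824 m^3

1.824


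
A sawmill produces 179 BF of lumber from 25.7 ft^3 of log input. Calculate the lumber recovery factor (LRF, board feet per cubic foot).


Formula: LRF = Lumber Output (BF) / Log Input (ft^3)
LRF = 179 BF / 25.7 ft^3
LRF = 6.96 BF/ft^3

6.96


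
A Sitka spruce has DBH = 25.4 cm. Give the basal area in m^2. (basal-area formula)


Formula: BA = pi * (DBH/2)^2 / 10000  (cm^2 to m^2)
Radius = DBH/2 = 25.4/2 = 12.7 cm
BA = pi * 12.7^2 / 10000
   = 506.7075 cm^2 / 10000
   = 0.0507 m^2

0.0507


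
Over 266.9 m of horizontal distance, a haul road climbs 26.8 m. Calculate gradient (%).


Formula: Gradient = rise / run * 100
Gradient = 26.8 / 266.9 * 100 = 10.0%

10.0


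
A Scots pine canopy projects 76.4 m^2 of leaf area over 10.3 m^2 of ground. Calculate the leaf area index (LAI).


Formula: LAI = total leaf area / ground area  (dimensionless)
LAI = 76.4 m^2 / 10.3 m^2
LAI = 7.42

7.42


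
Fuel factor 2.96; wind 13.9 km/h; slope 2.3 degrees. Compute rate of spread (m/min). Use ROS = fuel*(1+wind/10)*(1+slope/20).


Formula: ROS = fuel * (1 + wind/10) * (1 + slope/20)
Wind factor = 1 + 13.9/10 = 2.39
Slope factor = 1 + 2.3/20 = 1.115
ROS = 2.96 * 2.39 * 1.115 = 7.89 m/min

7.89


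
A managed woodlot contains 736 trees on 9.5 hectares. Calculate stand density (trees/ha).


Formula: Stand Density = N_trees / Area_ha
Density = 736 trees / 9.5 ha
Density = 77 trees/ha

77


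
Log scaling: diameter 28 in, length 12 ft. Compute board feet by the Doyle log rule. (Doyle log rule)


Doyle: BF = (D - 4)^2 * L / 16
Adjusted diameter = 28 - 4 = 24 in
(D-4)^2 = 24^2 = 576
BF = 576 * 12 / 16 = 432 BF

432


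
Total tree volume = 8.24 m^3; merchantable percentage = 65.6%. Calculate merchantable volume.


Formula: MV = V_total * (merchantable_pct / 100)
Merchantable fraction = 65.6% / 100 = 0.656
MV = 8.24 m^3 * 0.656 = 5.405 m^3

5.405


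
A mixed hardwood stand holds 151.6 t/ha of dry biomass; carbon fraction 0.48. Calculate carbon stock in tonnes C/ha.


Formula: Carbon Stock = Biomass * Carbon Fraction
C = 151.6 t/ha * 0.48
C = 72.8 t C/ha

72.8


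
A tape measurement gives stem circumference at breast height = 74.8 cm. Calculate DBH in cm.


Formula: DBH = C / pi
DBH = 74.8 / pi
pi = 3.14159...
DBH = 23.8 cm

23.8


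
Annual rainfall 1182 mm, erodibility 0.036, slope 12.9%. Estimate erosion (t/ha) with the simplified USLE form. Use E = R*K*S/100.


Formula: E = R * K * S / 100  (simplified USLE)
R * K = 1182 * 0.036 = 42.552
E = 42.552 * 12.9 / 100 = 5.49 t/ha

5.49


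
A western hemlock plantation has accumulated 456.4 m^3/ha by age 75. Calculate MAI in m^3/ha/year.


Formula: MAI = Total Volume / Stand Age
MAI = 456.4 m^3/ha / 75 years
MAI = 6.09 m^3/ha/year

6.09


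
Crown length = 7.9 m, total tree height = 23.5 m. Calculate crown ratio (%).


Formula: Crown Ratio = (Crown Length / Total Height) * 100
CR = (7.9 m / 23.5 m) * 100
CR = 0.3362 * 100 = 33.6%

33.6


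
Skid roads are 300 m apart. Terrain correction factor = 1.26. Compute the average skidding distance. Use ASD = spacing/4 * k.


Formula: ASD = (spacing / 4) * correction
Uncorrected distance = spacing / 4 = 300 / 4 = 75 m
ASD = 75 * 1.26 = 95 m

95


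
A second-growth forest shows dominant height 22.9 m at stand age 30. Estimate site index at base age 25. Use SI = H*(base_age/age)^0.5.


Formula: SI = H_dom * (base_age / age)^0.5
Age ratio = 25 / 30 = 0.83333
sqrt(age_ratio) = 0.91287
SI = 22.9 * 0.91287 = 20.9 m

20.9


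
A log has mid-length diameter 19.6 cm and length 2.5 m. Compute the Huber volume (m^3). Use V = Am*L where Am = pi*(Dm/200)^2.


Huber: V = Am * L,  Am = pi*(Dm/200)^2
Am = pi*(19.6/200)^2 = 0.030172 m^2
V = 0.030172*2.5 = 0.0754 m^3

0.0754


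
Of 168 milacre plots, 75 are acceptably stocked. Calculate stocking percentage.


Formula: Stocking % = stocked plots / total plots * 100
Stocking = 75 / 168 * 100
Stocking = 0.4464 * 100 = 44.6%

44.6


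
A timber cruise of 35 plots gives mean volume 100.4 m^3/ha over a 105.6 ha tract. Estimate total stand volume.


Formula: Total Volume = Mean Volume per ha * Total Area
Total Volume = 100.4 m^3/ha * 105.6 ha
Total Volume = 10602 m^3

10602


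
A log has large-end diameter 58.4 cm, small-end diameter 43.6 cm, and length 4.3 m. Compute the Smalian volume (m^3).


Smalian: V = (A1 + A2)/2 * L,  A = pi*(D/200)^2
A1 = pi*(58.4/200)^2 = 0.267865 m^2
A2 = pi*(43.6/200)^2 = 0.149301 m^2
V = (0.267865+0.149301)/2*4.3 = 0.8969 m^3

0.8969


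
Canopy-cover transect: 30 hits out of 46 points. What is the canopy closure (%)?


Formula: Canopy closure = covered points / total points * 100
Closure = 30 / 46 * 100
Closure = 0.6522 * 100 = 65.2%

65.2


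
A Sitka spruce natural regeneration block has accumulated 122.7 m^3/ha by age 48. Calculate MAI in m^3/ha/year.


Formula: MAI = Total Volume / Stand Age
MAI = 122.7 m^3/ha / 48 years
MAI = 2.56 m^3/ha/year

2.56


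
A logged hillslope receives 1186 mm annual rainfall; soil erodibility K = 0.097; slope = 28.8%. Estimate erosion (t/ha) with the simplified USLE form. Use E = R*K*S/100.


Formula: E = R * K * S / 100  (simplified USLE)
R * K = 1186 * 0.097 = 115.042
E = 115.042 * 28.8 / 100 = 33.13 t/ha

33.13


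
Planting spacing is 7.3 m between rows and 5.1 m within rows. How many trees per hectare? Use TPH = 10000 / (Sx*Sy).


Formula: TPH = 10000 m^2/ha / (spacing_x * spacing_y)
Area per tree = 7.3 m * 5.1 m = 37.23 m^2
TPH = 10000 / 37.23 = 269 trees/ha

269


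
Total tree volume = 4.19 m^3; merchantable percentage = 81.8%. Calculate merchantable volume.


Formula: MV = V_total * (merchantable_pct / 100)
Merchantable fraction = 81.8% / 100 = 0.818
MV = 4.19 m^3 * 0.818 = 3.427 m^3

3.427


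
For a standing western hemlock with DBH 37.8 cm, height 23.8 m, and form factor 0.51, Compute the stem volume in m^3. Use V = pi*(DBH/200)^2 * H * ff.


Formula: V = pi * (DBH/200)^2 * H * ff
Radius = DBH/200 = 37.8/200 = 0.189 m
Radius^2 = 0.189^2 = 0.035721 m^2
V = pi * 0.035721 * 23.8 * 0.51
V = 1.362 m^3

1.362


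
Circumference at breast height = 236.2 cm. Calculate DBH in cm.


Formula: DBH = C / pi
DBH = 236.2 / pi
pi = 3.14159...
DBH = 75.2 cm

75.2


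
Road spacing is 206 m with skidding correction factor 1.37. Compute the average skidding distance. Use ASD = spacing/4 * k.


Formula: ASD = (spacing / 4) * correction
Uncorrected distance = spacing / 4 = 206 / 4 = 51.5 m
ASD = 51.5 * 1.37 = 71 m

71


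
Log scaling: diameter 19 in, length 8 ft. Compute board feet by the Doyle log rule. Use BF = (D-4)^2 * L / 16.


Doyle: BF = (D - 4)^2 * L / 16
Adjusted diameter = 19 - 4 = 15 in
(D-4)^2 = 15^2 = 225
BF = 225 * 8 / 16 = 113 BF

113


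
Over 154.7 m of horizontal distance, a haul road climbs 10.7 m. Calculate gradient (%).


Formula: Gradient = rise / run * 100
Gradient = 10.7 / 154.7 * 100 = 6.9%

6.9


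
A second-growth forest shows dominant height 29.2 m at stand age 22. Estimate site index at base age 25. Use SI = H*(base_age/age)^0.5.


Formula: SI = H_dom * (base_age / age)^0.5
Age ratio = 25 / 22 = 1.13636
sqrt(age_ratio) = 1.066
SI = 29.2 * 1.066 = 31.1 m

31.1


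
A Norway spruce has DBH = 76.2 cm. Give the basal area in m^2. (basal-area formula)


Formula: BA = pi * (DBH/2)^2 / 10000  (cm^2 to m^2)
Radius = DBH/2 = 76.2/2 = 38.1 cm
BA = pi * 38.1^2 / 10000
   = 4560.3673 cm^2 / 10000
   = 0.456 m^2

0.456


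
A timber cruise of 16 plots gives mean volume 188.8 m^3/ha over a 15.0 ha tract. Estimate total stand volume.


Formula: Total Volume = Mean Volume per ha * Total Area
Total Volume = 188.8 m^3/ha * 15.0 ha
Total Volume = 2832 m^3

2832


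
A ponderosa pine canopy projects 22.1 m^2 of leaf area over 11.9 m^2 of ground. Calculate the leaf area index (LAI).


Formula: LAI = total leaf area / ground area  (dimensionless)
LAI = 22.1 m^2 / 11.9 m^2
LAI = 1.86

1.86


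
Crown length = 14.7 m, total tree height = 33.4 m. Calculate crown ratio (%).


Formula: Crown Ratio = (Crown Length / Total Height) * 100
CR = (14.7 m / 33.4 m) * 100
CR = 0.4401 * 100 = 44.0%

44.0


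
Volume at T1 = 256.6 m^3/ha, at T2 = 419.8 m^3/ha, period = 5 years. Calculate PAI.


Formula: PAI = (V_T2 - V_T1) / (T2 - T1)
Volume increment = 419.8 - 256.6 = 163.2 m^3/ha
PAI = 163.2 / 5 = 32.64 m^3/ha/year

32.64


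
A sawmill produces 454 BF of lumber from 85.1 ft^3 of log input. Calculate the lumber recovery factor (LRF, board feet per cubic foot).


Formula: LRF = Lumber Output (BF) / Log Input (ft^3)
LRF = 454 BF / 85.1 ft^3
LRF = 5.33 BF/ft^3

5.33


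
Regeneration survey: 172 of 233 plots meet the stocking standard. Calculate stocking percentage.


Formula: Stocking % = stocked plots / total plots * 100
Stocking = 172 / 233 * 100
Stocking = 0.7382 * 100 = 73.8%

73.8


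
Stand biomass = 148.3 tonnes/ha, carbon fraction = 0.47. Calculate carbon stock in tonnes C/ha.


Formula: Carbon Stock = Biomass * Carbon Fraction
C = 148.3 t/ha * 0.47
C = 69.7 t C/ha

69.7


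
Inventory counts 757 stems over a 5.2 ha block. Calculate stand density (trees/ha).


Formula: Stand Density = N_trees / Area_ha
Density = 757 trees / 5.2 ha
Density = 146 trees/ha

146


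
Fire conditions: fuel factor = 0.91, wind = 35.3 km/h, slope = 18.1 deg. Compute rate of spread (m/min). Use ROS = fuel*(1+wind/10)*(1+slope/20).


Formula: ROS = fuel * (1 + wind/10) * (1 + slope/20)
Wind factor = 1 + 35.3/10 = 4.53
Slope factor = 1 + 18.1/20 = 1.905
ROS = 0.91 * 4.53 * 1.905 = 7.85 m/min

7.85


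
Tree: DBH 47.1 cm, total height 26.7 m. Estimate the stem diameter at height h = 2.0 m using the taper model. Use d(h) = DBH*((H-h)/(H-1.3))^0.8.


Taper: d(h) = DBH * ((H - h) / (H - 1.3))^0.8
Numerator = H - h = 26.7 - 2.0 = 24.7 m
Denominator = H - 1.3 = 26.7 - 1.3 = 25.4 m
Ratio = 24.7 / 25.4 = 0.97244
d = 47.1 * 0.97244^0.8 = 46.1 cm

46.1


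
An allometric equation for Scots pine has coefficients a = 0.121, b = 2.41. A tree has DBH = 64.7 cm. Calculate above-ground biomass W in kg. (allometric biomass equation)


Formula: W = a * DBH^b  (allometric power law)
DBH^b = 64.7^2.41 = 23135.5227
W = 0.121 * 23135.5227 = 2799.4 kg

2799.4


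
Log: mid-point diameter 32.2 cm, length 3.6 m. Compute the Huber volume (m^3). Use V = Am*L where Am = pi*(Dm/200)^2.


Huber: V = Am * L,  Am = pi*(Dm/200)^2
Am = pi*(32.2/200)^2 = 0.081433 m^2
V = 0.081433*3.6 = 0.2932 m^3

0.2932


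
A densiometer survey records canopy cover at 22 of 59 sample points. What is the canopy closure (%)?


Formula: Canopy closure = covered points / total points * 100
Closure = 22 / 59 * 100
Closure = 0.3729 * 100 = 37.3%

37.3


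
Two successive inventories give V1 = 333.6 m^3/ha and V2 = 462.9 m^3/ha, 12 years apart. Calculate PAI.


Formula: PAI = (V_T2 - V_T1) / (T2 - T1)
Volume increment = 462.9 - 333.6 = 129.3 m^3/ha
PAI = 129.3 / 12 = 10.78 m^3/ha/year

10.78


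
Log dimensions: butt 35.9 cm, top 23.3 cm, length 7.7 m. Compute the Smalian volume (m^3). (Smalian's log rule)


Smalian: V = (A1 + A2)/2 * L,  A = pi*(D/200)^2
A1 = pi*(35.9/200)^2 = 0.101223 m^2
A2 = pi*(23.3/200)^2 = 0.042638 m^2
V = (0.101223+0.042638)/2*7.7 = 0.5539 m^3

0.5539


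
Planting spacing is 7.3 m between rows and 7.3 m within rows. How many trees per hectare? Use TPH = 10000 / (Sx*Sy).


Formula: TPH = 10000 m^2/ha / (spacing_x * spacing_y)
Area per tree = 7.3 m * 7.3 m = 53.29 m^2
TPH = 10000 / 53.29 = 188 trees/ha

188


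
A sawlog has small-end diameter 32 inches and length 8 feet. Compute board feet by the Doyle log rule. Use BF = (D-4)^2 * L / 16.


Doyle: BF = (D - 4)^2 * L / 16
Adjusted diameter = 32 - 4 = 28 in
(D-4)^2 = 28^2 = 784
BF = 784 * 8 / 16 = 392 BF

392


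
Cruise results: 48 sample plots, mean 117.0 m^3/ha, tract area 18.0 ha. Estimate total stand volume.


Formula: Total Volume = Mean Volume per ha * Total Area
Total Volume = 117.0 m^3/ha * 18.0 ha
Total Volume = 2106 m^3

2106


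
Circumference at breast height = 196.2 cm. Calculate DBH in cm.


Formula: DBH = C / pi
DBH = 196.2 / pi
pi = 3.14159...
DBH = 62.5 cm

62.5


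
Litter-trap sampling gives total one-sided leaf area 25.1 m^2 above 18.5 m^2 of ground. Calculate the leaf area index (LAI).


Formula: LAI = total leaf area / ground area  (dimensionless)
LAI = 25.1 m^2 / 18.5 m^2
LAI = 1.36

1.36


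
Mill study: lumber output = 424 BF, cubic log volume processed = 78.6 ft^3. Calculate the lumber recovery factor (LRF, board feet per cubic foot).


Formula: LRF = Lumber Output (BF) / Log Input (ft^3)
LRF = 424 BF / 78.6 ft^3
LRF = 5.39 BF/ft^3

5.39


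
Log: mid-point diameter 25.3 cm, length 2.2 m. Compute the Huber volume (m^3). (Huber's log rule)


Huber: V = Am * L,  Am = pi*(Dm/200)^2
Am = pi*(25.3/200)^2 = 0.050273 m^2
V = 0.050273*2.2 = 0.1106 m^3

0.1106


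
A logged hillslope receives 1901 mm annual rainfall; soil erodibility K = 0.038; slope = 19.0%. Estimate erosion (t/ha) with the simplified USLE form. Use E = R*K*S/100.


Formula: E = R * K * S / 100  (simplified USLE)
R * K = 1901 * 0.038 = 72.238
E = 72.238 * 19.0 / 100 = 13.73 t/ha

13.73


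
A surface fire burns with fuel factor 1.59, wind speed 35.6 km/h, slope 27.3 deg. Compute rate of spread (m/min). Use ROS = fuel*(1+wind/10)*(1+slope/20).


Formula: ROS = fuel * (1 + wind/10) * (1 + slope/20)
Wind factor = 1 + 35.6/10 = 4.56
Slope factor = 1 + 27.3/20 = 2.365
ROS = 1.59 * 4.56 * 2.365 = 17.15 m/min

17.15


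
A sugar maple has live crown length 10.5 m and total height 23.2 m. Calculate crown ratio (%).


Formula: Crown Ratio = (Crown Length / Total Height) * 100
CR = (10.5 m / 23.2 m) * 100
CR = 0.4526 * 100 = 45.3%

45.3


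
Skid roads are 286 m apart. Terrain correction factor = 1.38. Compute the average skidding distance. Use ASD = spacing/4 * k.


Formula: ASD = (spacing / 4) * correction
Uncorrected distance = spacing / 4 = 286 / 4 = 71.5 m
ASD = 71.5 * 1.38 = 99 m

99


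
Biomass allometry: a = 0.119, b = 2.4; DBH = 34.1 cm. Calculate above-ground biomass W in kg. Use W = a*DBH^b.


Formula: W = a * DBH^b  (allometric power law)
DBH^b = 34.1^2.4 = 4771.012
W = 0.119 * 4771.012 = 567.8 kg

567.8


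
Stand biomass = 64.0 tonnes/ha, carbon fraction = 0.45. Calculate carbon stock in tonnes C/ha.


Formula: Carbon Stock = Biomass * Carbon Fraction
C = 64.0 t/ha * 0.45
C = 28.8 t C/ha

28.8


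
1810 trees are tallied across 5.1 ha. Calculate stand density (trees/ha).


Formula: Stand Density = N_trees / Area_ha
Density = 1810 trees / 5.1 ha
Density = 355 trees/ha

355


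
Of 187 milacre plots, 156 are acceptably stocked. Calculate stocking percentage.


Formula: Stocking % = stocked plots / total plots * 100
Stocking = 156 / 187 * 100
Stocking = 0.8342 * 100 = 83.4%

83.4


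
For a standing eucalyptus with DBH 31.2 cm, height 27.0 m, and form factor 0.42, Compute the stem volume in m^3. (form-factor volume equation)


Formula: V = pi * (DBH/200)^2 * H * ff
Radius = DBH/200 = 31.2/200 = 0.156 m
Radius^2 = 0.156^2 = 0.024336 m^2
V = pi * 0.024336 * 27.0 * 0.42
V = 0.867 m^3

0.867


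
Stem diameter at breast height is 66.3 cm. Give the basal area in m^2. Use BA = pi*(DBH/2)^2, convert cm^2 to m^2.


Formula: BA = pi * (DBH/2)^2 / 10000  (cm^2 to m^2)
Radius = DBH/2 = 66.3/2 = 33.15 cm
BA = pi * 33.15^2 / 10000
   = 3452.3669 cm^2 / 10000
   = 0.3452 m^2

0.3452


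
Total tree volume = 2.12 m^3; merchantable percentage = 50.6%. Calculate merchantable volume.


Formula: MV = V_total * (merchantable_pct / 100)
Merchantable fraction = 50.6% / 100 = 0.506
MV = 2.12 m^3 * 0.506 = 1.073 m^3

1.073


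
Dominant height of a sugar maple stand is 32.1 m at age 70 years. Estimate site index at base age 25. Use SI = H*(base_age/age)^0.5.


Formula: SI = H_dom * (base_age / age)^0.5
Age ratio = 25 / 70 = 0.35714
sqrt(age_ratio) = 0.59761
SI = 32.1 * 0.59761 = 19.2 m

19.2


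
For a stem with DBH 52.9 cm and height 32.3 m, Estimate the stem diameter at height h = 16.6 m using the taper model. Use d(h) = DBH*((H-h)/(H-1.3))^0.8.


Taper: d(h) = DBH * ((H - h) / (H - 1.3))^0.8
Numerator = H - h = 32.3 - 16.6 = 15.7 m
Denominator = H - 1.3 = 32.3 - 1.3 = 31.0 m
Ratio = 15.7 / 31.0 = 0.50645
d = 52.9 * 0.50645^0.8 = 30.7 cm

30.7


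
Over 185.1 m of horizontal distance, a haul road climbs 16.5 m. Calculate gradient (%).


Formula: Gradient = rise / run * 100
Gradient = 16.5 / 185.1 * 100 = 8.9%

8.9


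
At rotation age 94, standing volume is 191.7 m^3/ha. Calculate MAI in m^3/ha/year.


Formula: MAI = Total Volume / Stand Age
MAI = 191.7 m^3/ha / 94 years
MAI = 2.04 m^3/ha/year

2.04


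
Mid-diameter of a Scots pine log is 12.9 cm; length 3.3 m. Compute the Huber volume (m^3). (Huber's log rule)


Huber: V = Am * L,  Am = pi*(Dm/200)^2
Am = pi*(12.9/200)^2 = 0.01307 m^2
V = 0.01307*3.3 = 0.0431 m^3

0.0431


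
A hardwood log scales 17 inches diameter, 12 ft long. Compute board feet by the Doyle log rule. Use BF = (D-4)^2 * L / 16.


Doyle: BF = (D - 4)^2 * L / 16
Adjusted diameter = 17 - 4 = 13 in
(D-4)^2 = 13^2 = 169
BF = 169 * 12 / 16 = 127 BF

127


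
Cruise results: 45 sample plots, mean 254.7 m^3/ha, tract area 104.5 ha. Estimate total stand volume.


Formula: Total Volume = Mean Volume per ha * Total Area
Total Volume = 254.7 m^3/ha * 104.5 ha
Total Volume = 26616 m^3

26616


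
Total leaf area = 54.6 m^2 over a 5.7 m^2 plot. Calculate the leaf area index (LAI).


Formula: LAI = total leaf area / ground area  (dimensionless)
LAI = 54.6 m^2 / 5.7 m^2
LAI = 9.58

9.58


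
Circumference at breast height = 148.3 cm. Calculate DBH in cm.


Formula: DBH = C / pi
DBH = 148.3 / pi
pi = 3.14159...
DBH = 47.2 cm

47.2


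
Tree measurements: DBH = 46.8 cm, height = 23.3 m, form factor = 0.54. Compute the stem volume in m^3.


Formula: V = pi * (DBH/200)^2 * H * ff
Radius = DBH/200 = 46.8/200 = 0.234 m
Radius^2 = 0.234^2 = 0.054756 m^2
V = pi * 0.054756 * 23.3 * 0.54
V = 2.164 m^3

2.164


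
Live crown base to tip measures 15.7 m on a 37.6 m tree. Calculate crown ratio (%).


Formula: Crown Ratio = (Crown Length / Total Height) * 100
CR = (15.7 m / 37.6 m) * 100
CR = 0.4176 * 100 = 41.8%

41.8


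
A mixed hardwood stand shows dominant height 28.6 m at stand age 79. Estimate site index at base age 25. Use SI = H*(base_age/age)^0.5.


Formula: SI = H_dom * (base_age / age)^0.5
Age ratio = 25 / 79 = 0.31646
sqrt(age_ratio) = 0.56254
SI = 28.6 * 0.56254 = 16.1 m

16.1


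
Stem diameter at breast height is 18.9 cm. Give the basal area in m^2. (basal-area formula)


Formula: BA = pi * (DBH/2)^2 / 10000  (cm^2 to m^2)
Radius = DBH/2 = 18.9/2 = 9.45 cm
BA = pi * 9.45^2 / 10000
   = 280.5521 cm^2 / 10000
   = 0.0281 m^2

0.0281


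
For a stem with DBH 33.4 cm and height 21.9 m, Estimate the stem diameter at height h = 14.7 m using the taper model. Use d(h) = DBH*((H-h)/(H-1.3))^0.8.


Taper: d(h) = DBH * ((H - h) / (H - 1.3))^0.8
Numerator = H - h = 21.9 - 14.7 = 7.2 m
Denominator = H - 1.3 = 21.9 - 1.3 = 20.6 m
Ratio = 7.2 / 20.6 = 0.34951
d = 33.4 * 0.34951^0.8 = 14.4 cm

14.4


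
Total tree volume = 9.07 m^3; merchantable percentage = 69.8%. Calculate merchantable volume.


Formula: MV = V_total * (merchantable_pct / 100)
Merchantable fraction = 69.8% / 100 = 0.698
MV = 9.07 m^3 * 0.698 = 6.331 m^3

6.331


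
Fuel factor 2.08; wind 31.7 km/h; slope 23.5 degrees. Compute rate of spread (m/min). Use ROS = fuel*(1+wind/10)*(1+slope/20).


Formula: ROS = fuel * (1 + wind/10) * (1 + slope/20)
Wind factor = 1 + 31.7/10 = 4.17
Slope factor = 1 + 23.5/20 = 2.175
ROS = 2.08 * 4.17 * 2.175 = 18.87 m/min

18.87


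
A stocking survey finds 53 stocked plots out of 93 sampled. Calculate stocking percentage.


Formula: Stocking % = stocked plots / total plots * 100
Stocking = 53 / 93 * 100
Stocking = 0.5699 * 100 = 57.0%

57.0


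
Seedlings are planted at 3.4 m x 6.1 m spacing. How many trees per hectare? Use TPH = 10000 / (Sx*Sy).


Formula: TPH = 10000 m^2/ha / (spacing_x * spacing_y)
Area per tree = 3.4 m * 6.1 m = 20.74 m^2
TPH = 10000 / 20.74 = 482 trees/ha

482


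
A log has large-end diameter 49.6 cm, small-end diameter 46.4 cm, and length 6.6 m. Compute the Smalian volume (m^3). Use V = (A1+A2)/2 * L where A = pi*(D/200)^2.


Smalian: V = (A1 + A2)/2 * L,  A = pi*(D/200)^2
A1 = pi*(49.6/200)^2 = 0.193221 m^2
A2 = pi*(46.4/200)^2 = 0.169093 m^2
V = (0.193221+0.169093)/2*6.6 = 1.1956 m^3

1.1956


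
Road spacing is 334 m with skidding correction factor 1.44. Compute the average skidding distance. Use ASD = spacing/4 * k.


Formula: ASD = (spacing / 4) * correction
Uncorrected distance = spacing / 4 = 334 / 4 = 83.5 m
ASD = 83.5 * 1.44 = 120 m

120


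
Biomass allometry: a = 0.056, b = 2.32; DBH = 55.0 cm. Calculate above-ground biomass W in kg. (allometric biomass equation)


Formula: W = a * DBH^b  (allometric power law)
DBH^b = 55.0^2.32 = 10905.396
W = 0.056 * 10905.396 = 610.7 kg

610.7


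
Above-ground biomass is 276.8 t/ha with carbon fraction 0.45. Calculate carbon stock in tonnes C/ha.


Formula: Carbon Stock = Biomass * Carbon Fraction
C = 276.8 t/ha * 0.45
C = 124.6 t C/ha

124.6


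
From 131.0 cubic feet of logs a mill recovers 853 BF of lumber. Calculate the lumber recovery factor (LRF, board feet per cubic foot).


Formula: LRF = Lumber Output (BF) / Log Input (ft^3)
LRF = 853 BF / 131.0 ft^3
LRF = 6.51 BF/ft^3

6.51


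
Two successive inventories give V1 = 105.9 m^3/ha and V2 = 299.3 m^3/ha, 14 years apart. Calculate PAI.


Formula: PAI = (V_T2 - V_T1) / (T2 - T1)
Volume increment = 299.3 - 105.9 = 193.4 m^3/ha
PAI = 193.4 / 14 = 13.81 m^3/ha/year

13.81


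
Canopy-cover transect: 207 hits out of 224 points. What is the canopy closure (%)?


Formula: Canopy closure = covered points / total points * 100
Closure = 207 / 224 * 100
Closure = 0.9241 * 100 = 92.4%

92.4


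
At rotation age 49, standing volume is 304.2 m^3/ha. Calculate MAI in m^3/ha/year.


Formula: MAI = Total Volume / Stand Age
MAI = 304.2 m^3/ha / 49 years
MAI = 6.21 m^3/ha/year

6.21


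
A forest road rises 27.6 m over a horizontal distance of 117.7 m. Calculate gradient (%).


Formula: Gradient = rise / run * 100
Gradient = 27.6 / 117.7 * 100 = 23.4%

23.4


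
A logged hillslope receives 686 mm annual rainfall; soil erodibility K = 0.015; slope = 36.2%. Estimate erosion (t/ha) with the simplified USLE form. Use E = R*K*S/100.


Formula: E = R * K * S / 100  (simplified USLE)
R * K = 686 * 0.015 = 10.29
E = 10.29 * 36.2 / 100 = 3.72 t/ha

3.72


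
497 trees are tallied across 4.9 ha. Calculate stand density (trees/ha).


Formula: Stand Density = N_trees / Area_ha
Density = 497 trees / 4.9 ha
Density = 101 trees/ha

101


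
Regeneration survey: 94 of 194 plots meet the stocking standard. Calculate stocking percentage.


Formula: Stocking % = stocked plots / total plots * 100
Stocking = 94 / 194 * 100
Stocking = 0.4845 * 100 = 48.5%

48.5


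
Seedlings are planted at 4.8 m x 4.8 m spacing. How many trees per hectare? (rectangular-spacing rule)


Formula: TPH = 10000 m^2/ha / (spacing_x * spacing_y)
Area per tree = 4.8 m * 4.8 m = 23.04 m^2
TPH = 10000 / 23.04 = 434 trees/ha

434


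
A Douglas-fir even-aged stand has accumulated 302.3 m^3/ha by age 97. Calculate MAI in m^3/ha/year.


Formula: MAI = Total Volume / Stand Age
MAI = 302.3 m^3/ha / 97 years
MAI = 3.12 m^3/ha/year

3.12


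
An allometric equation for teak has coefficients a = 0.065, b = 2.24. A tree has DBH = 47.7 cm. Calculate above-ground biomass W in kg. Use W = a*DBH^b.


Formula: W = a * DBH^b  (allometric power law)
DBH^b = 47.7^2.24 = 5752.8251
W = 0.065 * 5752.8251 = 373.9 kg

373.9


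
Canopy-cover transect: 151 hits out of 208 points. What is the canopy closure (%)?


Formula: Canopy closure = covered points / total points * 100
Closure = 151 / 208 * 100
Closure = 0.726 * 100 = 72.6%

72.6


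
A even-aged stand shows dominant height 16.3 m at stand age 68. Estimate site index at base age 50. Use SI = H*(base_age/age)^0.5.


Formula: SI = H_dom * (base_age / age)^0.5
Age ratio = 50 / 68 = 0.73529
sqrt(age_ratio) = 0.85749
SI = 16.3 * 0.85749 = 14.0 m

14.0


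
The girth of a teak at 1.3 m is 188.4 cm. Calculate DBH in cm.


Formula: DBH = C / pi
DBH = 188.4 / pi
pi = 3.14159...
DBH = 60.0 cm

60.0


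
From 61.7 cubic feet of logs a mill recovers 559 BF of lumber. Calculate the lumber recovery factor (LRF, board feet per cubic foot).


Formula: LRF = Lumber Output (BF) / Log Input (ft^3)
LRF = 559 BF / 61.7 ft^3
LRF = 9.06 BF/ft^3

9.06


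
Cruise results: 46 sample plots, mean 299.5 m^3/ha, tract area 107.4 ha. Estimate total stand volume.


Formula: Total Volume = Mean Volume per ha * Total Area
Total Volume = 299.5 m^3/ha * 107.4 ha
Total Volume = 32166 m^3

32166


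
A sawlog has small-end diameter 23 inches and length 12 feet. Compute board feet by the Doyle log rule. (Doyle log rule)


Doyle: BF = (D - 4)^2 * L / 16
Adjusted diameter = 23 - 4 = 19 in
(D-4)^2 = 19^2 = 361
BF = 361 * 12 / 16 = 271 BF

271


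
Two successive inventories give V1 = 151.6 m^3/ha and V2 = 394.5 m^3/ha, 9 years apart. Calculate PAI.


Formula: PAI = (V_T2 - V_T1) / (T2 - T1)
Volume increment = 394.5 - 151.6 = 242.9 m^3/ha
PAI = 242.9 / 9 = 26.99 m^3/ha/year

26.99


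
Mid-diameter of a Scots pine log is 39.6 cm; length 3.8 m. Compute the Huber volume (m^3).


Huber: V = Am * L,  Am = pi*(Dm/200)^2
Am = pi*(39.6/200)^2 = 0.123163 m^2
V = 0.123163*3.8 = 0.468 m^3

0.468


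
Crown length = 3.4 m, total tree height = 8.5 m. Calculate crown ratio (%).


Formula: Crown Ratio = (Crown Length / Total Height) * 100
CR = (3.4 m / 8.5 m) * 100
CR = 0.4 * 100 = 40.0%

40.0


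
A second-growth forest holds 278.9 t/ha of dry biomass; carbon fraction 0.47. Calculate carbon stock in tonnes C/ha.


Formula: Carbon Stock = Biomass * Carbon Fraction
C = 278.9 t/ha * 0.47
C = 131.1 t C/ha

131.1


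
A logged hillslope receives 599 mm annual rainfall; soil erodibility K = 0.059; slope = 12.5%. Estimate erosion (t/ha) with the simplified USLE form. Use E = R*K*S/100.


Formula: E = R * K * S / 100  (simplified USLE)
R * K = 599 * 0.059 = 35.341
E = 35.341 * 12.5 / 100 = 4.42 t/ha

4.42


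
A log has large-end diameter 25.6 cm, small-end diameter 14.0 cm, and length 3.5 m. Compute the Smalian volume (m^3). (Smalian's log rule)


Smalian: V = (A1 + A2)/2 * L,  A = pi*(D/200)^2
A1 = pi*(25.6/200)^2 = 0.051472 m^2
A2 = pi*(14.0/200)^2 = 0.015394 m^2
V = (0.051472+0.015394)/2*3.5 = 0.117 m^3

0.117


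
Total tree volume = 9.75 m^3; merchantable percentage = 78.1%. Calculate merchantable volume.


Formula: MV = V_total * (merchantable_pct / 100)
Merchantable fraction = 78.1% / 100 = 0.781
MV = 9.75 m^3 * 0.781 = 7.615 m^3

7.615


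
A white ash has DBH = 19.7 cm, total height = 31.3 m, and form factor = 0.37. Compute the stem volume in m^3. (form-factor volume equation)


Formula: V = pi * (DBH/200)^2 * H * ff
Radius = DBH/200 = 19.7/200 = 0.0985 m
Radius^2 = 0.0985^2 = 0.00970225 m^2
V = pi * 0.00970225 * 31.3 * 0.37
V = 0.353 m^3

0.353


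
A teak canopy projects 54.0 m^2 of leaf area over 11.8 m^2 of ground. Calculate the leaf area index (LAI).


Formula: LAI = total leaf area / ground area  (dimensionless)
LAI = 54.0 m^2 / 11.8 m^2
LAI = 4.58

4.58


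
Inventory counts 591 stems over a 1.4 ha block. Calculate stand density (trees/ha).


Formula: Stand Density = N_trees / Area_ha
Density = 591 trees / 1.4 ha
Density = 422 trees/ha

422


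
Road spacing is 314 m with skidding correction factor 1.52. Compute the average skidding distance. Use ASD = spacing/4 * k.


Formula: ASD = (spacing / 4) * correction
Uncorrected distance = spacing / 4 = 314 / 4 = 78.5 m
ASD = 78.5 * 1.52 = 119 m

119


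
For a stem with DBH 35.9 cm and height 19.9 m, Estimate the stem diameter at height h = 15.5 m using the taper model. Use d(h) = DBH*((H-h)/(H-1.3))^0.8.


Taper: d(h) = DBH * ((H - h) / (H - 1.3))^0.8
Numerator = H - h = 19.9 - 15.5 = 4.4 m
Denominator = H - 1.3 = 19.9 - 1.3 = 18.6 m
Ratio = 4.4 / 18.6 = 0.23656
d = 35.9 * 0.23656^0.8 = 11.3 cm

11.3


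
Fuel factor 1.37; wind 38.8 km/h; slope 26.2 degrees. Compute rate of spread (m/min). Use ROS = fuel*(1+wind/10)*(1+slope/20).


Formula: ROS = fuel * (1 + wind/10) * (1 + slope/20)
Wind factor = 1 + 38.8/10 = 4.88
Slope factor = 1 + 26.2/20 = 2.31
ROS = 1.37 * 4.88 * 2.31 = 15.44 m/min

15.44


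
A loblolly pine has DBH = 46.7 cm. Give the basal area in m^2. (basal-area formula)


Formula: BA = pi * (DBH/2)^2 / 10000  (cm^2 to m^2)
Radius = DBH/2 = 46.7/2 = 23.35 cm
BA = pi * 23.35^2 / 10000
   = 1712.867 cm^2 / 10000
   = 0.1713 m^2

0.1713


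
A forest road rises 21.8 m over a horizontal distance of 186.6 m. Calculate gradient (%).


Formula: Gradient = rise / run * 100
Gradient = 21.8 / 186.6 * 100 = 11.7%

11.7


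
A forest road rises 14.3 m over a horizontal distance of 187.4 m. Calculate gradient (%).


Formula: Gradient = rise / run * 100
Gradient = 14.3 / 187.4 * 100 = 7.6%

7.6


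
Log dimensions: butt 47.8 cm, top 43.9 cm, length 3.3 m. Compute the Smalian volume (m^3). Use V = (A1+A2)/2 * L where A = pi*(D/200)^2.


Smalian: V = (A1 + A2)/2 * L,  A = pi*(D/200)^2
A1 = pi*(47.8/200)^2 = 0.179451 m^2
A2 = pi*(43.9/200)^2 = 0.151363 m^2
V = (0.179451+0.151363)/2*3.3 = 0.5458 m^3

0.5458


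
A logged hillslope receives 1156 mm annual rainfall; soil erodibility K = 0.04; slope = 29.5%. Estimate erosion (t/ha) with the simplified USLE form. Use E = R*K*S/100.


Formula: E = R * K * S / 100  (simplified USLE)
R * K = 1156 * 0.04 = 46.24
E = 46.24 * 29.5 / 100 = 13.64 t/ha

13.64


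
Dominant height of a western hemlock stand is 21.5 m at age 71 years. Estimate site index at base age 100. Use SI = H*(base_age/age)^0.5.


Formula: SI = H_dom * (base_age / age)^0.5
Age ratio = 100 / 71 = 1.40845
sqrt(age_ratio) = 1.18678
SI = 21.5 * 1.18678 = 25.5 m

25.5


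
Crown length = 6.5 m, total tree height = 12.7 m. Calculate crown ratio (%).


Formula: Crown Ratio = (Crown Length / Total Height) * 100
CR = (6.5 m / 12.7 m) * 100
CR = 0.5118 * 100 = 51.2%

51.2


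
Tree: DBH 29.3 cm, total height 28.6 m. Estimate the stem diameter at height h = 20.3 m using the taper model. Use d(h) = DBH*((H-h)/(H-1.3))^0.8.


Taper: d(h) = DBH * ((H - h) / (H - 1.3))^0.8
Numerator = H - h = 28.6 - 20.3 = 8.3 m
Denominator = H - 1.3 = 28.6 - 1.3 = 27.3 m
Ratio = 8.3 / 27.3 = 0.30403
d = 29.3 * 0.30403^0.8 = 11.3 cm

11.3


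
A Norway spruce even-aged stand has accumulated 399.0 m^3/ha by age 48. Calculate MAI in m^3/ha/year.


Formula: MAI = Total Volume / Stand Age
MAI = 399.0 m^3/ha / 48 years
MAI = 8.31 m^3/ha/year

8.31


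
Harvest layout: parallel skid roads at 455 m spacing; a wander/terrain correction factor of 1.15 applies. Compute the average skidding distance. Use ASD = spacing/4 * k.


Formula: ASD = (spacing / 4) * correction
Uncorrected distance = spacing / 4 = 455 / 4 = 113.75 m
ASD = 113.75 * 1.15 = 131 m

131


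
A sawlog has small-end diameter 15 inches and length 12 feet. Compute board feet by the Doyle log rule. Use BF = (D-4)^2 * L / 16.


Doyle: BF = (D - 4)^2 * L / 16
Adjusted diameter = 15 - 4 = 11 in
(D-4)^2 = 11^2 = 121
BF = 121 * 12 / 16 = 91 BF

91


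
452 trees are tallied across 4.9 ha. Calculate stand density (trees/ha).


Formula: Stand Density = N_trees / Area_ha
Density = 452 trees / 4.9 ha
Density = 92 trees/ha

92


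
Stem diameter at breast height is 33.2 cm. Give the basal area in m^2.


Formula: BA = pi * (DBH/2)^2 / 10000  (cm^2 to m^2)
Radius = DBH/2 = 33.2/2 = 16.6 cm
BA = pi * 16.6^2 / 10000
   = 865.6973 cm^2 / 10000
   = 0.0866 m^2

0.0866


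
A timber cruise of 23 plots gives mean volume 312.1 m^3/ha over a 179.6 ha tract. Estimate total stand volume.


Formula: Total Volume = Mean Volume per ha * Total Area
Total Volume = 312.1 m^3/ha * 179.6 ha
Total Volume = 56053 m^3

56053


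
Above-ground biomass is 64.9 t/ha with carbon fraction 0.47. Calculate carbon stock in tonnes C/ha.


Formula: Carbon Stock = Biomass * Carbon Fraction
C = 64.9 t/ha * 0.47
C = 30.5 t C/ha

30.5


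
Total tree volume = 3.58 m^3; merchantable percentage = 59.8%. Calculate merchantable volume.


Formula: MV = V_total * (merchantable_pct / 100)
Merchantable fraction = 59.8% / 100 = 0.598
MV = 3.58 m^3 * 0.598 = 2.141 m^3

2.141


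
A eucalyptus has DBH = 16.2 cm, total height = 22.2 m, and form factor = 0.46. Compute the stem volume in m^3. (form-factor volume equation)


Formula: V = pi * (DBH/200)^2 * H * ff
Radius = DBH/200 = 16.2/200 = 0.081 m
Radius^2 = 0.081^2 = 0.006561 m^2
V = pi * 0.006561 * 22.2 * 0.46
V = 0.21 m^3

0.21


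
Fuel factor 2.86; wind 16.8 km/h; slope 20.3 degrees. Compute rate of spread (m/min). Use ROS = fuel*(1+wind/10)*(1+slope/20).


Formula: ROS = fuel * (1 + wind/10) * (1 + slope/20)
Wind factor = 1 + 16.8/10 = 2.68
Slope factor = 1 + 20.3/20 = 2.015
ROS = 2.86 * 2.68 * 2.015 = 15.44 m/min

15.44


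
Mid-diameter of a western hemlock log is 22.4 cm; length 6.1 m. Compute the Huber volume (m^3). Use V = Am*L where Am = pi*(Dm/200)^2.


Huber: V = Am * L,  Am = pi*(Dm/200)^2
Am = pi*(22.4/200)^2 = 0.039408 m^2
V = 0.039408*6.1 = 0.2404 m^3

0.2404


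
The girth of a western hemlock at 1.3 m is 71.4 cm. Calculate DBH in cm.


Formula: DBH = C / pi
DBH = 71.4 / pi
pi = 3.14159...
DBH = 22.7 cm

22.7


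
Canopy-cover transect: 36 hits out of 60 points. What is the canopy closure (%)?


Formula: Canopy closure = covered points / total points * 100
Closure = 36 / 60 * 100
Closure = 0.6 * 100 = 60.0%

60.0


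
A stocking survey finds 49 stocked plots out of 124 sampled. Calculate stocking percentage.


Formula: Stocking % = stocked plots / total plots * 100
Stocking = 49 / 124 * 100
Stocking = 0.3952 * 100 = 39.5%

39.5


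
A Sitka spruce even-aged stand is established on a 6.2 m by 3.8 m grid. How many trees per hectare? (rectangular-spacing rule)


Formula: TPH = 10000 m^2/ha / (spacing_x * spacing_y)
Area per tree = 6.2 m * 3.8 m = 23.56 m^2
TPH = 10000 / 23.56 = 424 trees/ha

424


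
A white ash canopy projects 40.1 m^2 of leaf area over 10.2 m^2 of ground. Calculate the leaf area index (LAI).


Formula: LAI = total leaf area / ground area  (dimensionless)
LAI = 40.1 m^2 / 10.2 m^2
LAI = 3.93

3.93


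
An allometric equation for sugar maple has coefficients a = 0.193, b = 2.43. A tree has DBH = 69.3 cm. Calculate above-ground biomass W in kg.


Formula: W = a * DBH^b  (allometric power law)
DBH^b = 69.3^2.43 = 29715.4123
W = 0.193 * 29715.4123 = 5735.1 kg

5735.1


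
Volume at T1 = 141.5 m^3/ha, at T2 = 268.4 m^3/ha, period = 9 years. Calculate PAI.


Formula: PAI = (V_T2 - V_T1) / (T2 - T1)
Volume increment = 268.4 - 141.5 = 126.9 m^3/ha
PAI = 126.9 / 9 = 14.1 m^3/ha/year

14.1


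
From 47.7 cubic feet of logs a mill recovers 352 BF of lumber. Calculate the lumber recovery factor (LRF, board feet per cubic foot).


Formula: LRF = Lumber Output (BF) / Log Input (ft^3)
LRF = 352 BF / 47.7 ft^3
LRF = 7.38 BF/ft^3

7.38


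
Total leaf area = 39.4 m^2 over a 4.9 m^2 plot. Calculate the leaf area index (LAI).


Formula: LAI = total leaf area / ground area  (dimensionless)
LAI = 39.4 m^2 / 4.9 m^2
LAI = 8.04

8.04


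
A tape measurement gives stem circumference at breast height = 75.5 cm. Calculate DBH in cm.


Formula: DBH = C / pi
DBH = 75.5 / pi
pi = 3.14159...
DBH = 24.0 cm

24.0


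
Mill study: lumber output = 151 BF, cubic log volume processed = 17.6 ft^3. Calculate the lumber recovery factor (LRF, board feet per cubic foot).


Formula: LRF = Lumber Output (BF) / Log Input (ft^3)
LRF = 151 BF / 17.6 ft^3
LRF = 8.58 BF/ft^3

8.58


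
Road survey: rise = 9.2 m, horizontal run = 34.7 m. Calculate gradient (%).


Formula: Gradient = rise / run * 100
Gradient = 9.2 / 34.7 * 100 = 26.5%

26.5


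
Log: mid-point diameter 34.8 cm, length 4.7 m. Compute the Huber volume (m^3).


Huber: V = Am * L,  Am = pi*(Dm/200)^2
Am = pi*(34.8/200)^2 = 0.095115 m^2
V = 0.095115*4.7 = 0.447 m^3

0.447


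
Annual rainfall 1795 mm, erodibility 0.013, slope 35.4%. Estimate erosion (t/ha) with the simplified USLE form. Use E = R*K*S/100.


Formula: E = R * K * S / 100  (simplified USLE)
R * K = 1795 * 0.013 = 23.335
E = 23.335 * 35.4 / 100 = 8.26 t/ha

8.26


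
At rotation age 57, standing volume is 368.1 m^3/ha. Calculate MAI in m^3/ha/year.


Formula: MAI = Total Volume / Stand Age
MAI = 368.1 m^3/ha / 57 years
MAI = 6.46 m^3/ha/year

6.46


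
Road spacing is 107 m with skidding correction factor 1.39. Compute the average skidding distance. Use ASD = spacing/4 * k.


Formula: ASD = (spacing / 4) * correction
Uncorrected distance = spacing / 4 = 107 / 4 = 26.75 m
ASD = 26.75 * 1.39 = 37 m

37
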